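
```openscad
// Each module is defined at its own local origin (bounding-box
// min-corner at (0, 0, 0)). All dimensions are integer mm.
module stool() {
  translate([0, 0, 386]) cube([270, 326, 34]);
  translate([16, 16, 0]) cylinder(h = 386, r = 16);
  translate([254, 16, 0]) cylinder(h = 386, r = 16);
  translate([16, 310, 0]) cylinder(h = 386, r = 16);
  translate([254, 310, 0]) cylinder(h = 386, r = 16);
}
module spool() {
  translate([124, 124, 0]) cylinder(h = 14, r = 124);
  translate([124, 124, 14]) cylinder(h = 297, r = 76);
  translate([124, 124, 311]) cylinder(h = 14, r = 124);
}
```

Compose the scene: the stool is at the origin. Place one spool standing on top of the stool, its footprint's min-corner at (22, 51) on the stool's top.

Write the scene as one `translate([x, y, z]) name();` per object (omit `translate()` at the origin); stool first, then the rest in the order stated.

stool();
translate([22, 51, 420]) spool();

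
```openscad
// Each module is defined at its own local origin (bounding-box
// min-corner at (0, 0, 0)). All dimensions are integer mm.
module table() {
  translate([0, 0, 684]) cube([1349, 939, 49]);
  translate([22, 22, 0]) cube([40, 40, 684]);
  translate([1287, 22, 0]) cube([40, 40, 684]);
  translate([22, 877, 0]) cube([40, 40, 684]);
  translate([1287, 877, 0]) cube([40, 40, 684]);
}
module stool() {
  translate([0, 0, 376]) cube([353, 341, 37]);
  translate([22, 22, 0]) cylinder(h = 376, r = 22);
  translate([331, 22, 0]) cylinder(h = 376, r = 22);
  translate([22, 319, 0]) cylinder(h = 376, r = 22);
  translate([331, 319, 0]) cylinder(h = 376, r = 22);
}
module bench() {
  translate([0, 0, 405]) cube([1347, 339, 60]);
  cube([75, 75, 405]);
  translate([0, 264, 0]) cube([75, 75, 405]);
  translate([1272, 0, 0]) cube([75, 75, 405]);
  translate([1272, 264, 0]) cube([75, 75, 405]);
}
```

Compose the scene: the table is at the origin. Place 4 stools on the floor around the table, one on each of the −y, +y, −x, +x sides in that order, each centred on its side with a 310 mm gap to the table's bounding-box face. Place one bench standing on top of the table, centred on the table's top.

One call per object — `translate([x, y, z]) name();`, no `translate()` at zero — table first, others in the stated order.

table();
translate([498, -651, 0]) stool();
translate([498, 1249, 0]) stool();
translate([-663, 299, 0]) stool();
translate([1659, 299, 0]) stool();
translate([1, 300, 733]) bench();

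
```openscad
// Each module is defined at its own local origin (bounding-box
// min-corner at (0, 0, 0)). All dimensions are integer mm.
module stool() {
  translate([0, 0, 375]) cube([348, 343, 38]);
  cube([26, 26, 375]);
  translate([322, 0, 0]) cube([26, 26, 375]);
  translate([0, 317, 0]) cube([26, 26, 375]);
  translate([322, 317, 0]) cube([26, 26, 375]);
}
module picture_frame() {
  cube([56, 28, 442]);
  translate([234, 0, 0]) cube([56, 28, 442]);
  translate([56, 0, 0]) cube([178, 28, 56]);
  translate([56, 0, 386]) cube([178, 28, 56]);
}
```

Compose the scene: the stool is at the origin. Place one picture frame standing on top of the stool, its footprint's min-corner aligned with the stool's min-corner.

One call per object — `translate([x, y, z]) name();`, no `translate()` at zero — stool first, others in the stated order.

stool();
translate([0, 0, 413]) picture_frame();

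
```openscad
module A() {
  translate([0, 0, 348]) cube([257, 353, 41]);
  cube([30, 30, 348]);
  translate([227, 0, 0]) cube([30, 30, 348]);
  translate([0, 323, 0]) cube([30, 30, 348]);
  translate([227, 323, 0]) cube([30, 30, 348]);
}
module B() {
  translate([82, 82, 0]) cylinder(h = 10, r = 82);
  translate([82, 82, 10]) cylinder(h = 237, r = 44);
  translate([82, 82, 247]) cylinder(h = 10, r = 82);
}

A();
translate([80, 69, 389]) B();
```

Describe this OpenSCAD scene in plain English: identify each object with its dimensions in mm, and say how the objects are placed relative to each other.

A is a four-legged stool. The seat is 257×353 mm, 41 mm thick, top at z = 389 mm. It stands on four square legs, each 30×30 mm in cross-section, from z = 0 to the seat underside, each flush with a corner of the seat.

B is a spool: two coaxial disc flanges of radius 82 mm and thickness 10 mm, joined by a core cylinder of radius 44 mm and height 237 mm. The lower flange rests on z = 0 and the three cylinders share a vertical axis.

The spool is on top of the stool.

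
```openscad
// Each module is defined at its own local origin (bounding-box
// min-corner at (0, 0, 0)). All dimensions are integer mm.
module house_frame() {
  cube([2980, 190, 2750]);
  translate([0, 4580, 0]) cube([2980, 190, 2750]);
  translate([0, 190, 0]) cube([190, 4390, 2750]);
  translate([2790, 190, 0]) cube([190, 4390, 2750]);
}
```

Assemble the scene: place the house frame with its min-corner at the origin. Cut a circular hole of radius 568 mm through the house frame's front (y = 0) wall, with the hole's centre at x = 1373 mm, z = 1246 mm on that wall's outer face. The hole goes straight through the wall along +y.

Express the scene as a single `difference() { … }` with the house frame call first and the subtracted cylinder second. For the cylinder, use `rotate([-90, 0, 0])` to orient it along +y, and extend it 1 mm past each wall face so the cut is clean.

difference() {
  house_frame();
  translate([1373, -1, 1246]) rotate([-90, 0, 0]) cylinder(h = 192, r = 568);
}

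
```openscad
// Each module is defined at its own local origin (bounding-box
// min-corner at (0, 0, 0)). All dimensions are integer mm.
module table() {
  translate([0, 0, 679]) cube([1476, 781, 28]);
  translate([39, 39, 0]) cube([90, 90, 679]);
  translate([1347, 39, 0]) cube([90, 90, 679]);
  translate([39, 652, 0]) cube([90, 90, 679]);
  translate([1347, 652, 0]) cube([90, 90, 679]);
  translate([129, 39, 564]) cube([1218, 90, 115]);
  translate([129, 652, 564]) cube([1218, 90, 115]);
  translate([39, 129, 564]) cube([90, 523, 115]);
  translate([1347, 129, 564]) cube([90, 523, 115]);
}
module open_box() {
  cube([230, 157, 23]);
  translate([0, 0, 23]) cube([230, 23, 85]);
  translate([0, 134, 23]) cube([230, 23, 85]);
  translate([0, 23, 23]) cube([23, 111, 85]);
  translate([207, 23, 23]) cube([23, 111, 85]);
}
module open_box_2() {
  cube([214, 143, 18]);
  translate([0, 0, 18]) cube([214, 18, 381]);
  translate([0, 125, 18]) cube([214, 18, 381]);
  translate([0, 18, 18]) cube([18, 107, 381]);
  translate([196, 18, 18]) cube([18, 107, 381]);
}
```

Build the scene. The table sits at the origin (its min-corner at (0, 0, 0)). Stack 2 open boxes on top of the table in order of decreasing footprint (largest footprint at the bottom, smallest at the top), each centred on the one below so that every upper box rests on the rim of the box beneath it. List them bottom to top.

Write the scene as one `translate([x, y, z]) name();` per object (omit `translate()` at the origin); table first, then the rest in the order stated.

table();
translate([623, 312, 707]) open_box();
translate([631, 319, 815]) open_box_2();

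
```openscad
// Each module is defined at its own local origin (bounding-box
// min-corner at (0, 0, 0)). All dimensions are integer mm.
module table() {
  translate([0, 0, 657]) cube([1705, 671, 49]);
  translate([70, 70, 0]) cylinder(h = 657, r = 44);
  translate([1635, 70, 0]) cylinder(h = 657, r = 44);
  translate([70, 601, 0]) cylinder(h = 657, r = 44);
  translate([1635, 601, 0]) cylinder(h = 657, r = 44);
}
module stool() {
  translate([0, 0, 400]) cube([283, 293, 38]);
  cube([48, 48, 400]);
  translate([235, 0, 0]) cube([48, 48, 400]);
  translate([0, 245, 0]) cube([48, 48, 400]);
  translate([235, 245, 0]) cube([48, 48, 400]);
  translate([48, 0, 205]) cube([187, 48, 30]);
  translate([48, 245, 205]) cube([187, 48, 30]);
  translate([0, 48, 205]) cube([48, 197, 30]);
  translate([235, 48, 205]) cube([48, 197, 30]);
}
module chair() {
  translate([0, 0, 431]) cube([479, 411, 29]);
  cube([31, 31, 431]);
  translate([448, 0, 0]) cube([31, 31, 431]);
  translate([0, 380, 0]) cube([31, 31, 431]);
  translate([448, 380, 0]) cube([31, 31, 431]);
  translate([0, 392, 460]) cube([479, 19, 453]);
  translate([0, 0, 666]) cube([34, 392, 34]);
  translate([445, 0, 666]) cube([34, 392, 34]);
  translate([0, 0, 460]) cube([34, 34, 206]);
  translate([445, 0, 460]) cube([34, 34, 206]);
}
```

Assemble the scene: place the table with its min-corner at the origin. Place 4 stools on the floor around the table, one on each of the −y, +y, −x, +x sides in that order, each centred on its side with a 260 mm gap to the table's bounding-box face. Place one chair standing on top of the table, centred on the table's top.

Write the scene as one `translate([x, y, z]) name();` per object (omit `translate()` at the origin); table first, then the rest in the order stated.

table();
translate([711, -553, 0]) stool();
translate([711, 931, 0]) stool();
translate([-543, 189, 0]) stool();
translate([1965, 189, 0]) stool();
translate([613, 130, 706]) chair();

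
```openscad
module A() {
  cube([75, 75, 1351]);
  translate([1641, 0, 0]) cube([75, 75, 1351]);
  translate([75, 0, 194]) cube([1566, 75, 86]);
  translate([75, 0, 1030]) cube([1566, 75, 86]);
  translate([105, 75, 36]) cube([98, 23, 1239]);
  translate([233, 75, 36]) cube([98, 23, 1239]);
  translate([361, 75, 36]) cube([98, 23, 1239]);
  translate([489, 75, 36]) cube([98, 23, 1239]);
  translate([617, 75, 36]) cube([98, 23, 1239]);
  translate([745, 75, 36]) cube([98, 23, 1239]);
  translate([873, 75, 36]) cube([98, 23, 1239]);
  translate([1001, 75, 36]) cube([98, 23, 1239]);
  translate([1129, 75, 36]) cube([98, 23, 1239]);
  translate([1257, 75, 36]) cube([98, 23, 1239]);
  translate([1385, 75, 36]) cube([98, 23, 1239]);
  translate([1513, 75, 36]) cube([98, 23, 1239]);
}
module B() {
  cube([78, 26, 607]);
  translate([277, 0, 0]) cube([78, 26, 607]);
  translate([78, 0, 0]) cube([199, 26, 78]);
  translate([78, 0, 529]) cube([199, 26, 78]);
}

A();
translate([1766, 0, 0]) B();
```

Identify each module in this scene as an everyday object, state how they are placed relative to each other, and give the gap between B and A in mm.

The picture frame's nearest face is 50 mm from the fence section's +x face.

A is a fence section. B is a picture frame. The picture frame is on the floor beside the fence section on its +x side. The gap between the picture frame and the fence section is 50 mm.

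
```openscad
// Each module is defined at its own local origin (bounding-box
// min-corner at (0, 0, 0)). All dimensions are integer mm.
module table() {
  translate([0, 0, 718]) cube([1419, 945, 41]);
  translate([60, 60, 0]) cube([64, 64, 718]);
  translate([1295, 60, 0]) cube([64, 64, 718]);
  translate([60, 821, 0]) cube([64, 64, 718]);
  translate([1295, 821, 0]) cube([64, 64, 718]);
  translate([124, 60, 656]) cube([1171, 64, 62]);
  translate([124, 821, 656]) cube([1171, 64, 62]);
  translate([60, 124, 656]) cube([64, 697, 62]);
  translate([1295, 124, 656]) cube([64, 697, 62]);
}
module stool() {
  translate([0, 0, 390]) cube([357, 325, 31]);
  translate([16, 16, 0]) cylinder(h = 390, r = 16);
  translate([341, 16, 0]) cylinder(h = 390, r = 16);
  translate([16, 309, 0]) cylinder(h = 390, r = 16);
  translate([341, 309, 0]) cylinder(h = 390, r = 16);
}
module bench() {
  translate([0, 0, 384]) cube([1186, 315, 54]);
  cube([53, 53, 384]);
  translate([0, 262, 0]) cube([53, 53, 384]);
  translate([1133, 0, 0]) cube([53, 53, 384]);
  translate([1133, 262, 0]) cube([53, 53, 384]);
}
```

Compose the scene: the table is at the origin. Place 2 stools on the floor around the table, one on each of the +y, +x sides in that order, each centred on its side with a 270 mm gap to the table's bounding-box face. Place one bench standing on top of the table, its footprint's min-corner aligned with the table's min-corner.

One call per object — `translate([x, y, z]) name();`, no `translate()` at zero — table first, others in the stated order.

table();
translate([531, 1215, 0]) stool();
translate([1689, 310, 0]) stool();
translate([0, 0, 759]) bench();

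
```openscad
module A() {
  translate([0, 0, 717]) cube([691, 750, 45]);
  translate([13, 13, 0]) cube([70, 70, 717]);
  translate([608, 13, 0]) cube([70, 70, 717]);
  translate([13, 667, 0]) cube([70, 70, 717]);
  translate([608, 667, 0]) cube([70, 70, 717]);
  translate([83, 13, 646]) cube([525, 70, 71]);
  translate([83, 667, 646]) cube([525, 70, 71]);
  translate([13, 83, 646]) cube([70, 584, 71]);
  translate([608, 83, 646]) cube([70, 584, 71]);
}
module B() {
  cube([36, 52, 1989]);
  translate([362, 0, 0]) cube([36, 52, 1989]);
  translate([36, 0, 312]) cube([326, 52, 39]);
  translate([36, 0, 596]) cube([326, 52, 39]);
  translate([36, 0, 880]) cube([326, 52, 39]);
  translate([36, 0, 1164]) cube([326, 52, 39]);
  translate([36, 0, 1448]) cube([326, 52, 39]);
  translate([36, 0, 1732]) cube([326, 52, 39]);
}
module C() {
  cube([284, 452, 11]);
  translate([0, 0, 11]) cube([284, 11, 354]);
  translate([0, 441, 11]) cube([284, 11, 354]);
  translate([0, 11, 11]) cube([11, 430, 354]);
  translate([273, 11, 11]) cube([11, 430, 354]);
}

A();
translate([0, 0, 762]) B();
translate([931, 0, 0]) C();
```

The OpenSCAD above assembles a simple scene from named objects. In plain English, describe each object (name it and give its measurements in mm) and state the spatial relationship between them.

A is a table with a 691×750 mm rectangular top, 45 mm thick, top surface at z = 762 mm, supported by four 70×70 mm square legs, each inset 13 mm from the nearest pair of top edges, running from the floor. Four apron rails, 70 mm thick and 71 mm tall, run between adjacent legs with their top edges flush with the underside of the top and their outer faces flush with the legs' outer faces.

B is a wooden ladder with two side rails of 36×52 mm section and 1989 mm height, set 398 mm apart overall. Between them run 6 rectangular rungs (52 mm deep, 39 mm thick), front faces flush with the rails' −y face. The bottom of the first rung is 312 mm above the floor and each subsequent rung is 284 mm higher than the one below.

C is an open storage box with external size 284×452×365 mm and wall thickness 11 mm (the base is also 11 mm thick). The base covers the whole footprint; the four walls stand on the base, with the y-facing walls full-width and the x-facing walls fitting between their inner faces.

The ladder is on top of the table. The open box is on the floor beside the table on its +x side.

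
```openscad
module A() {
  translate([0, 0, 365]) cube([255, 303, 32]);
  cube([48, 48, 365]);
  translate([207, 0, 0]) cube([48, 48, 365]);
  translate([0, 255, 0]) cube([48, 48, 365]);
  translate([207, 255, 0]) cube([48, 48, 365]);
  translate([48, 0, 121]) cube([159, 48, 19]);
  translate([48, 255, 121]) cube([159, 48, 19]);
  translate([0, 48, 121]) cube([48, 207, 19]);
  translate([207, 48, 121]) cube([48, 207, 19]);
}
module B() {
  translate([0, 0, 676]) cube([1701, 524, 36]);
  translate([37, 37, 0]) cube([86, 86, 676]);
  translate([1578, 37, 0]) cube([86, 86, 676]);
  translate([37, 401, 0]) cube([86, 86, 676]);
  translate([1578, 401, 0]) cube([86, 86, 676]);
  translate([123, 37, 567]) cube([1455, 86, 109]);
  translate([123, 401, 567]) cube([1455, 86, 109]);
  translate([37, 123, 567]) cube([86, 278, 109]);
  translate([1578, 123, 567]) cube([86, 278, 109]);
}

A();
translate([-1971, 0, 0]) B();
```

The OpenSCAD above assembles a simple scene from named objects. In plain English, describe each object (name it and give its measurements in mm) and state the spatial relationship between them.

A is a four-legged stool. The seat is a 255×303×32 mm slab whose top surface is at z = 397 mm; four square legs, each 48×48 mm in cross-section, run from the floor (z = 0) to the underside of the seat, each flush with a corner of the seat. Four stretchers, 48 mm wide and 19 mm tall, connect adjacent legs with their undersides at z = 121 mm, each running between the inner faces of the legs it joins and aligned with the legs' outer faces on the other axis.

B is a table: top 1701 mm (x) × 524 mm (y), 36 mm thick, upper face at z = 712 mm, on four 86×86 mm square legs, each inset 37 mm from the nearest pair of top edges, running from z = 0 to the bottom of the top. Four apron rails, 86 mm thick and 109 mm tall, run between adjacent legs with their top edges flush with the underside of the top and their outer faces flush with the legs' outer faces.

The table is on the floor beside the stool on its −x side.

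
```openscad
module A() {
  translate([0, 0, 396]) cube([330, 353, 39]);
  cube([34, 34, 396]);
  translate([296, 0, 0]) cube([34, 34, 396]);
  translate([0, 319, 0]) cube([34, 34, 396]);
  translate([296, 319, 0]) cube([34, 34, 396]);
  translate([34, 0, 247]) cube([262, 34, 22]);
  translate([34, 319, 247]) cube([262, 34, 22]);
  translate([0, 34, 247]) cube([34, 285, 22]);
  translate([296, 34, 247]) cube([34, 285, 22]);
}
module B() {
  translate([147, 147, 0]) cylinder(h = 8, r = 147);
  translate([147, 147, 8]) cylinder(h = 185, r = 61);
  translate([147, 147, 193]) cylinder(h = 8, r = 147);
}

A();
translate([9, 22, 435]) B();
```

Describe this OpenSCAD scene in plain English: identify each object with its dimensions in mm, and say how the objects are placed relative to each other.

A is a four-legged stool. The seat is 330×353 mm, 39 mm thick, top at z = 435 mm. It stands on four square legs, each 34×34 mm in cross-section, from z = 0 to the seat underside, each flush with a corner of the seat. Four stretchers, 34 mm wide and 22 mm tall, connect adjacent legs with their undersides at z = 247 mm, each running between the inner faces of the legs it joins and aligned with the legs' outer faces on the other axis.

B is a spool: two coaxial disc flanges of radius 147 mm and thickness 8 mm, joined by a core cylinder of radius 61 mm and height 185 mm. The lower flange rests on z = 0 and the three cylinders share a vertical axis.

The spool is on top of the stool.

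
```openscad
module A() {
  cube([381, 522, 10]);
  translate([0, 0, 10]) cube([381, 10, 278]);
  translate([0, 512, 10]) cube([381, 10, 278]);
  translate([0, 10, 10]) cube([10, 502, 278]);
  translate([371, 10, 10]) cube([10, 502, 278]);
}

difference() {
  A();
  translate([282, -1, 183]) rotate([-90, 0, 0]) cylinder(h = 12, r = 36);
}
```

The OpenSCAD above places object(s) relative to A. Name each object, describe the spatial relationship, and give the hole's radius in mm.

A is an open box. The open box has a circular hole through its front wall. The hole's radius is 36 mm.

The subtracted cylinder has r = 36 mm.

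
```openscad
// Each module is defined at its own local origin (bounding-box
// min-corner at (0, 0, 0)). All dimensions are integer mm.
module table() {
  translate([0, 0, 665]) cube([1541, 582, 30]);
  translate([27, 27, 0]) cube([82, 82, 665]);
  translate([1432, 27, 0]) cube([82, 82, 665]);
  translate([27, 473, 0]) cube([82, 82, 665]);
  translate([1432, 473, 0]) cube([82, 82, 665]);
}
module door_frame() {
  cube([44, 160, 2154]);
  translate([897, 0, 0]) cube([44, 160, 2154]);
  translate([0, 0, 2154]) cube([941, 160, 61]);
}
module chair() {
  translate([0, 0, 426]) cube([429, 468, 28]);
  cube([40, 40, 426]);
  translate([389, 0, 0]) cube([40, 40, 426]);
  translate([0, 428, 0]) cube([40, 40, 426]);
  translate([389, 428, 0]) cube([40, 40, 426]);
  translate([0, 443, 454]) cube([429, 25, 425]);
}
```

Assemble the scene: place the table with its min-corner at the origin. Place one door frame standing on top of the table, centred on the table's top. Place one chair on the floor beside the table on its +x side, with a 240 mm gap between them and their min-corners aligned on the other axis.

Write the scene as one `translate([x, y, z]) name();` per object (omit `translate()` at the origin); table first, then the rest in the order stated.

table();
translate([300, 211, 695]) door_frame();
translate([1781, 0, 0]) chair();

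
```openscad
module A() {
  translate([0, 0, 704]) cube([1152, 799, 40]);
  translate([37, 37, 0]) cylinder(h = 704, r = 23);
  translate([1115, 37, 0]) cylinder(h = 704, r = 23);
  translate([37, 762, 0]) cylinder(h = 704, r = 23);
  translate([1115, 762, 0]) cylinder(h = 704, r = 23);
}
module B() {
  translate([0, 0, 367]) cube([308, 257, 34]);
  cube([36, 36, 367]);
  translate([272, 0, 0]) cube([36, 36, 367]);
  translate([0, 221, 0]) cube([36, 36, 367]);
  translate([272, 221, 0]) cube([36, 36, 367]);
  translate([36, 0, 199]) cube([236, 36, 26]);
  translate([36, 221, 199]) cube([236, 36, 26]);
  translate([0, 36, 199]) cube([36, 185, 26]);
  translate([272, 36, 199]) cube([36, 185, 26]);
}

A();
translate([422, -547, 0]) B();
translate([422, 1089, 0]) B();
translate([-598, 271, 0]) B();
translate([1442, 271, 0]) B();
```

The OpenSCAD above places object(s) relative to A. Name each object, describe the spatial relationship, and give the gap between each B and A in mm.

A is a table. B is a stool. Four stools sit around the table at the −y, +y, −x, +x sides. The gap between each stool and the table is 290 mm.

Each stool's nearest face is 290 mm from the table's bounding box.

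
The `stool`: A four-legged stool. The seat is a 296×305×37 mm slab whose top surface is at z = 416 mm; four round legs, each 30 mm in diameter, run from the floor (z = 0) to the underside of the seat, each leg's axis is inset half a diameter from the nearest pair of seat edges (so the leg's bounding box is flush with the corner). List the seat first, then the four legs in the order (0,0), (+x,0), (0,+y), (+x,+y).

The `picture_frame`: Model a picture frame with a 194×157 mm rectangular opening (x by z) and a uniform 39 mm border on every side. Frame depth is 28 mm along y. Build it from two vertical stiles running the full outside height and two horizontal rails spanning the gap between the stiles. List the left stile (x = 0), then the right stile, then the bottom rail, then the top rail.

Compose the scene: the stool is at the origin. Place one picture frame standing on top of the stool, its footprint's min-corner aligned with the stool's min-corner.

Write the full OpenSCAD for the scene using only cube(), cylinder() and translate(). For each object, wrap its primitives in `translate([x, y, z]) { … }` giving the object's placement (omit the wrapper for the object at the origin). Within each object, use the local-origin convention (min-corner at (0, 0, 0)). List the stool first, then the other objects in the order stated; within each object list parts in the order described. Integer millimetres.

translate([0, 0, 379]) cube([296, 305, 37]);
translate([15, 15, 0]) cylinder(h = 379, r = 15);
translate([281, 15, 0]) cylinder(h = 379, r = 15);
translate([15, 290, 0]) cylinder(h = 379, r = 15);
translate([281, 290, 0]) cylinder(h = 379, r = 15);
translate([0, 0, 416]) {
  cube([39, 28, 235]);
  translate([233, 0, 0]) cube([39, 28, 235]);
  translate([39, 0, 0]) cube([194, 28, 39]);
  translate([39, 0, 196]) cube([194, 28, 39]);
}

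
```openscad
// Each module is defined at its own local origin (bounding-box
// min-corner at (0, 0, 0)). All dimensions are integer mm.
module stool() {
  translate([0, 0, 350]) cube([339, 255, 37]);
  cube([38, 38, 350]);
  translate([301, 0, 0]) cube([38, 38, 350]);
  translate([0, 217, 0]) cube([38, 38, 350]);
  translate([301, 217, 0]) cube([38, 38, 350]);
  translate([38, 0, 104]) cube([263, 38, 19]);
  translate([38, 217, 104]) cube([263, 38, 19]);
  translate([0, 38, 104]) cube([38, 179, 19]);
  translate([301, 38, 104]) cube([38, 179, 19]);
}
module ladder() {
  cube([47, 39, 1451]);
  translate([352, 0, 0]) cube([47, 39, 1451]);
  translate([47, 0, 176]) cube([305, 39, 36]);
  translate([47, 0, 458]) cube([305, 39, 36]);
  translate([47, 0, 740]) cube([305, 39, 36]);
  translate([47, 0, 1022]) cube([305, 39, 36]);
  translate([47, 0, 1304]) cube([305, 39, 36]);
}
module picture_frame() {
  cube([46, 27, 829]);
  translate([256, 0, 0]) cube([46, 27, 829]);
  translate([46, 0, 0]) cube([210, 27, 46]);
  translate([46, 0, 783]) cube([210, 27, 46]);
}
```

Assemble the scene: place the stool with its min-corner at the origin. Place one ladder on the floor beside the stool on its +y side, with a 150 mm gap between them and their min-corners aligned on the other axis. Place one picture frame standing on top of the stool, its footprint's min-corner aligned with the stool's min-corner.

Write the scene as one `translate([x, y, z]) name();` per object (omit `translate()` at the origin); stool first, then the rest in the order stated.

stool();
translate([0, 405, 0]) ladder();
translate([0, 0, 387]) picture_frame();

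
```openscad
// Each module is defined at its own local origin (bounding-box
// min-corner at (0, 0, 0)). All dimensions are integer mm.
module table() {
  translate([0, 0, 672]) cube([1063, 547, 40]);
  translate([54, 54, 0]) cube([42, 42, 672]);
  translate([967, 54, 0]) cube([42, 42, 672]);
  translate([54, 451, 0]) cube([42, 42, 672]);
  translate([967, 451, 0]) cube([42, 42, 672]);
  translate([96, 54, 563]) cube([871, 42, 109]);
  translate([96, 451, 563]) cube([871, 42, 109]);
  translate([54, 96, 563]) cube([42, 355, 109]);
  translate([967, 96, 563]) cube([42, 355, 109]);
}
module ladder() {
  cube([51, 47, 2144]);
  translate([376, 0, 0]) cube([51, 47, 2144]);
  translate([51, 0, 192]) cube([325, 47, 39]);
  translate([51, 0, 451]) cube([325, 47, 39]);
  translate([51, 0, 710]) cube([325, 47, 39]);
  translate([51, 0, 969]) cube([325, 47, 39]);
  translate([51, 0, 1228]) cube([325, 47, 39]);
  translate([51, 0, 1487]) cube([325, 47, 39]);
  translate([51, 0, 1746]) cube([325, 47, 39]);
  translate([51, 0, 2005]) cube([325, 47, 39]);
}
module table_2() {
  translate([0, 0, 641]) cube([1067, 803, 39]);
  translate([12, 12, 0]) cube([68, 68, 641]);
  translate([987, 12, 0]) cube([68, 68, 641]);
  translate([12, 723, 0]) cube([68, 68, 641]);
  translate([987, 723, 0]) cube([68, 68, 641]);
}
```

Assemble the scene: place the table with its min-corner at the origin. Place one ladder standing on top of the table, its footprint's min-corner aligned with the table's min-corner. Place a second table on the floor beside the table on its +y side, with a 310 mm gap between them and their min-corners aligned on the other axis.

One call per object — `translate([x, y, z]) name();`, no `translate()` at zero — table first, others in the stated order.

table();
translate([0, 0, 712]) ladder();
translate([0, 857, 0]) table_2();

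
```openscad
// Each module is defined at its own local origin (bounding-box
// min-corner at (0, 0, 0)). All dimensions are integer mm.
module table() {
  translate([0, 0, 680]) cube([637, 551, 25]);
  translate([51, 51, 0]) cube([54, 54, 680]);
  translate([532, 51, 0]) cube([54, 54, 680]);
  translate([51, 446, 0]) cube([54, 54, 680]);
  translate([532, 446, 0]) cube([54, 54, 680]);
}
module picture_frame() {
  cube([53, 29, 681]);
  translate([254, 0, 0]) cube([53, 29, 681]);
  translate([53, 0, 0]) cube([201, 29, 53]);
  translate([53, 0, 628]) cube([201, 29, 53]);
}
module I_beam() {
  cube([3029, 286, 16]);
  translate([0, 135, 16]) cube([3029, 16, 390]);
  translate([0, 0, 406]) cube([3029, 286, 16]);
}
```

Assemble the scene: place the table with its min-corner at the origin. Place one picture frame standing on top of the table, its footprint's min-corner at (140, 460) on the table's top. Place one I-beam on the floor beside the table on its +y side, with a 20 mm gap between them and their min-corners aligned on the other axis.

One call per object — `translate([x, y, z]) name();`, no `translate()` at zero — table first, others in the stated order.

table();
translate([140, 460, 705]) picture_frame();
translate([0, 571, 0]) I_beam();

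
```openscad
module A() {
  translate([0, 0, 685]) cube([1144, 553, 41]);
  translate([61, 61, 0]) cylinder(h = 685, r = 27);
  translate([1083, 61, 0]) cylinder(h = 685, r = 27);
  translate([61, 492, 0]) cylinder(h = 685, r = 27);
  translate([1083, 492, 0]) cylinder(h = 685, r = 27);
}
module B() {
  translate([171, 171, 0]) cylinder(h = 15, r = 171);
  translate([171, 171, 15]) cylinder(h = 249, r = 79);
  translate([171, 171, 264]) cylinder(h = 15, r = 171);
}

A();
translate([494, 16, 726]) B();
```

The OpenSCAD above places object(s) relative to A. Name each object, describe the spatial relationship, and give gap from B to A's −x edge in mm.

The spool's min-x is at 494; the table's min-x is 0; gap = 494 mm.

A is a table. B is a spool. The spool is on top of the table. The gap from the spool to the table's −x edge is 494 mm.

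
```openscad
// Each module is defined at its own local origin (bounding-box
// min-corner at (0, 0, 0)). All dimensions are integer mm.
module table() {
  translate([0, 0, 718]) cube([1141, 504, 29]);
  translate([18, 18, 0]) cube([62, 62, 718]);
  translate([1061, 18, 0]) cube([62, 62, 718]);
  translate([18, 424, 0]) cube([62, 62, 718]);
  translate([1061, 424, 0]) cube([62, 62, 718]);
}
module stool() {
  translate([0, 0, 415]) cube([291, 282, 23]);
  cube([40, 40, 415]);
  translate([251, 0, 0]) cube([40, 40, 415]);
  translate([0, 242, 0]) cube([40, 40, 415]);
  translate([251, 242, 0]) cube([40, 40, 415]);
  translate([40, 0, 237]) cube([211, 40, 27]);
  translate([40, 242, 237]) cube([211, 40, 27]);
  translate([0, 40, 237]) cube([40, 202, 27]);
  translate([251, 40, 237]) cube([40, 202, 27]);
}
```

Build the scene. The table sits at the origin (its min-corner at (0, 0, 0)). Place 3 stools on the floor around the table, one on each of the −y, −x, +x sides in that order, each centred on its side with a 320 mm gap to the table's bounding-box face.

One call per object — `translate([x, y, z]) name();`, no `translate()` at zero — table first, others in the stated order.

table();
translate([425, -602, 0]) stool();
translate([-611, 111, 0]) stool();
translate([1461, 111, 0]) stool();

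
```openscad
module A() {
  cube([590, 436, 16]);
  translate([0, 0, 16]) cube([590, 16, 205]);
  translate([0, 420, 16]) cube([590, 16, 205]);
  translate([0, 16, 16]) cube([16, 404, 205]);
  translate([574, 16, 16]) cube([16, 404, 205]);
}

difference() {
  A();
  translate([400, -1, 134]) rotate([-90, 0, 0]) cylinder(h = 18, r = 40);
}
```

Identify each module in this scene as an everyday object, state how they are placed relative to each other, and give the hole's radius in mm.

A is an open box. The open box has a circular hole through its front wall. The hole's radius is 40 mm.

The subtracted cylinder has r = 40 mm.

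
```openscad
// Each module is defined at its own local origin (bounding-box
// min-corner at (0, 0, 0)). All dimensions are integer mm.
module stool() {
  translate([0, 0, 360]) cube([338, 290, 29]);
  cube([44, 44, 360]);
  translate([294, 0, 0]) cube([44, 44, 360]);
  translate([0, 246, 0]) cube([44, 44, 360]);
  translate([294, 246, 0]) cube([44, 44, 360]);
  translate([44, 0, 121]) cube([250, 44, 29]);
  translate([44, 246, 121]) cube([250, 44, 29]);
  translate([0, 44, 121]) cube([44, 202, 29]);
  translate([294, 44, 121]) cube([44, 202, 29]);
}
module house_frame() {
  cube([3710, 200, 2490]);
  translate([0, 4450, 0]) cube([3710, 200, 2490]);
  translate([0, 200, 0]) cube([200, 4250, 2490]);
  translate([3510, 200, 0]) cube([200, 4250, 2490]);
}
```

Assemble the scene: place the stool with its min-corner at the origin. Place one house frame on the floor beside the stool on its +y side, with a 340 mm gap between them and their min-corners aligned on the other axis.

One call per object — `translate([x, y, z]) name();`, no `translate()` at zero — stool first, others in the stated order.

stool();
translate([0, 630, 0]) house_frame();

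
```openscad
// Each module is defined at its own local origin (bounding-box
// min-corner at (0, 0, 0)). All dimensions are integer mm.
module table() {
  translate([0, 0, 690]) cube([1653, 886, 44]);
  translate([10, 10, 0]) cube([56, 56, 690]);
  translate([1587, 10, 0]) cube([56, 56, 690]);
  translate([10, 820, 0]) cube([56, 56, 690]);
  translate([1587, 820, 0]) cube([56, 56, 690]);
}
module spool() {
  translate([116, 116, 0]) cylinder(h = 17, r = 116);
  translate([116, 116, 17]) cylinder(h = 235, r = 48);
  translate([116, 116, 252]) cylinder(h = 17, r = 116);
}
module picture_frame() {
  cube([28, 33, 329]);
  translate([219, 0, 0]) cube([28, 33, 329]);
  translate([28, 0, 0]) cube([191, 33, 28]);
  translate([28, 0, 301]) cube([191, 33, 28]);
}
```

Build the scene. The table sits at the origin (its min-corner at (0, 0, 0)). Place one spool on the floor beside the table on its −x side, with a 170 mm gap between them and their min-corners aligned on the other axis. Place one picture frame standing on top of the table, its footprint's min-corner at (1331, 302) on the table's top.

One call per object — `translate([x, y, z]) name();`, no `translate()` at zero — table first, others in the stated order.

table();
translate([-402, 0, 0]) spool();
translate([1331, 302, 734]) picture_frame();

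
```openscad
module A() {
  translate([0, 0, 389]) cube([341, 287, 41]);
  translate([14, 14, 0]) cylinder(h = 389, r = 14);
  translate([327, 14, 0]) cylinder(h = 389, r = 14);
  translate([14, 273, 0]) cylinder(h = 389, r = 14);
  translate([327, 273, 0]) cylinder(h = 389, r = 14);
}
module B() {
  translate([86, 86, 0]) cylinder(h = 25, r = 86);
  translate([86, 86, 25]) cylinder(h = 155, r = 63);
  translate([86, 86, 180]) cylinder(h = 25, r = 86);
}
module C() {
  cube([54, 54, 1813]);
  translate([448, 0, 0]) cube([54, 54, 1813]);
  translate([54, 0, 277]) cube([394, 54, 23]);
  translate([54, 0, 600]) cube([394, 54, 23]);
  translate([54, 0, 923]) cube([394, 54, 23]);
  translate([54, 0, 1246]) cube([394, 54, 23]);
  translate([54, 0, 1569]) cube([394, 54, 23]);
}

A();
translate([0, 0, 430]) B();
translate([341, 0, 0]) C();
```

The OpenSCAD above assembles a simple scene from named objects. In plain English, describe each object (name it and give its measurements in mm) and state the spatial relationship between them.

A is a four-legged stool. The seat is a 341×287×41 mm slab whose top surface is at z = 430 mm; four round legs, each 28 mm in diameter, run from the floor (z = 0) to the underside of the seat, each leg's axis is inset half a diameter from the nearest pair of seat edges (so the leg's bounding box is flush with the corner).

B is a spool: two coaxial disc flanges of radius 86 mm and thickness 25 mm, joined by a core cylinder of radius 63 mm and height 155 mm. The lower flange rests on z = 0 and the three cylinders share a vertical axis.

C is a straight ladder. Two 54×54 mm vertical rails, 1813 mm tall, stand 502 mm apart (outside-to-outside) with their front faces coplanar on the −y side. 5 rungs, each 54 mm deep and 23 mm tall, span between the inner faces of the rails, front faces flush with the rails. The lowest rung's underside is at z = 277 mm and rungs are spaced 323 mm apart (underside to underside).

The spool is on top of the stool. The ladder is against the stool's +x side, with their −y faces flush.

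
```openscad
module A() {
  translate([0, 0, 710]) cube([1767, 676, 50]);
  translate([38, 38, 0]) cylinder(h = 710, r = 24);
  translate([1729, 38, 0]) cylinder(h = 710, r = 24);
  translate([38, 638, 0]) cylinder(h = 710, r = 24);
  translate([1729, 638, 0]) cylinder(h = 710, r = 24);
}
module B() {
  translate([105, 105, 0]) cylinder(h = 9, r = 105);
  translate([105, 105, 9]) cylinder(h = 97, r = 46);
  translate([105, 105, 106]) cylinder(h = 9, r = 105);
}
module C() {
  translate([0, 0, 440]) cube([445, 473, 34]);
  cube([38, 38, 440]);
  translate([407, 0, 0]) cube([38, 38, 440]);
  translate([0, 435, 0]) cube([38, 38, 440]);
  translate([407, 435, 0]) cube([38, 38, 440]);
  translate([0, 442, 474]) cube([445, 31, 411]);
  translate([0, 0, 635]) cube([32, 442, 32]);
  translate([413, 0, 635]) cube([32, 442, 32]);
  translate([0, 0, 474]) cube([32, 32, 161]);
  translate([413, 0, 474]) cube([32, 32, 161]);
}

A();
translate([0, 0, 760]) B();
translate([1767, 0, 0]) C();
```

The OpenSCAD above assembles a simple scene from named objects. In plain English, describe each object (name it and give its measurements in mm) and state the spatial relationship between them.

A is a rectangular dining table. The top is 1767×676×50 mm with its upper surface at z = 760 mm. It stands on four round legs of 48 mm diameter, each leg's bounding box inset 14 mm from the nearest pair of top edges, running from the floor to the underside of the top.

B is a spool: two coaxial disc flanges of radius 105 mm and thickness 9 mm, joined by a core cylinder of radius 46 mm and height 97 mm. The lower flange rests on z = 0 and the three cylinders share a vertical axis.

C is a chair. The seat is a 445×473×34 mm slab with its top at z = 474 mm, on four 38×38 mm corner legs (flush with the seat edges, standing on z = 0). A flat backrest 31 mm thick, 411 mm tall, spans the full seat width and rises from the seat top along its +y edge, rear face flush with the rear of the seat. Two armrests of 32×32 mm section run along each side from the seat's front edge to the front of the backrest, top faces 193 mm above the seat top and outer faces flush with the seat's x-edges; a 32×32 mm post under the front of each armrest stands on the seat at the front corner.

The spool is on top of the table. The chair is against the table's +x side, with their −y faces flush.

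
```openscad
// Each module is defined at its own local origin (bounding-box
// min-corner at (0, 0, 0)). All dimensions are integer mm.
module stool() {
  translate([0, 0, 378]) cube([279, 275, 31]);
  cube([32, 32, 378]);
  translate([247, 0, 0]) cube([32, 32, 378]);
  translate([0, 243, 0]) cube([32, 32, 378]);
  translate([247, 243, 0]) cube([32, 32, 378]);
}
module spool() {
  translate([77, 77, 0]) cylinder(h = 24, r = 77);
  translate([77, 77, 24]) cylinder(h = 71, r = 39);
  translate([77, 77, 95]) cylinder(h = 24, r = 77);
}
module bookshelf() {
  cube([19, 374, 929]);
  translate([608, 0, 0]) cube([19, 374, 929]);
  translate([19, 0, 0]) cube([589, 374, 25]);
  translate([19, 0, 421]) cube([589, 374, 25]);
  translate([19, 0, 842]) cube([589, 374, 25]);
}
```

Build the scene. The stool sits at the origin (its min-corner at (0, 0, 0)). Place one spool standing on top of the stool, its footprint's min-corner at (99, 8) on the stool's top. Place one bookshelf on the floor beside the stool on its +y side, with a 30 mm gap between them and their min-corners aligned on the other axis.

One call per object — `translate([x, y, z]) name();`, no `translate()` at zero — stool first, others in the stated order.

stool();
translate([99, 8, 409]) spool();
translate([0, 305, 0]) bookshelf();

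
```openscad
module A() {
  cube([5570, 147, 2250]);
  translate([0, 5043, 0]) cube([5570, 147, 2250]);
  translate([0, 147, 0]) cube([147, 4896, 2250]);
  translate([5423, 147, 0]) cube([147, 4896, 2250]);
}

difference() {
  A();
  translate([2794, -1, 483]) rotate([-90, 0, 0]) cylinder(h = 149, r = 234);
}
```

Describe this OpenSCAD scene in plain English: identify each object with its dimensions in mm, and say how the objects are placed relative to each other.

A is the wall frame of a small rectangular building: four walls, each 2250 mm tall and 147 mm thick, enclosing a footprint 5570 mm (x) by 5190 mm (y) outside-to-outside, with no floor or roof. The front and back walls (the −y and +y sides) span the full width; the two side walls fit between them.

The house frame has a circular hole of radius 234 mm through its front wall, centred at (x = 2794, z = 483).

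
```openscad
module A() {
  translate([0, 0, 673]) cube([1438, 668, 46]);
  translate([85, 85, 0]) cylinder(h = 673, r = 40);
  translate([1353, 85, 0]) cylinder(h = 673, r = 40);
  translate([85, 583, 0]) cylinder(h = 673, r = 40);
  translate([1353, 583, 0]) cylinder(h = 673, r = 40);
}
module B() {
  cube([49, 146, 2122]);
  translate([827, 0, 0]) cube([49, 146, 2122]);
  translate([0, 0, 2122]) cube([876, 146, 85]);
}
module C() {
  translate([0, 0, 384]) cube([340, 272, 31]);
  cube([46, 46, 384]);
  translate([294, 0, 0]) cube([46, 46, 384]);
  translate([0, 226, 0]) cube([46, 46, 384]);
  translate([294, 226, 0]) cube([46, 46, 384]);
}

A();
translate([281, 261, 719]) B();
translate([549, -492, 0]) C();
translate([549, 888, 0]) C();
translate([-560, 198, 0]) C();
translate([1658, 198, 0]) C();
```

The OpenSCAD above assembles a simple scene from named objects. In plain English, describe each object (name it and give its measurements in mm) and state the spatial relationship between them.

A is a table: top 1438 mm (x) × 668 mm (y), 46 mm thick, upper face at z = 719 mm, on four round legs of 80 mm diameter, each leg's bounding box inset 45 mm from the nearest pair of top edges, running from z = 0 to the bottom of the top.

B is a rectangular door frame: two vertical jambs of 49×146 mm section, 2122 mm tall, with a clear opening 778 mm wide between their inner faces. A header 85 mm tall and 146 mm deep lies on top of the jambs and spans the full outside width.

C is a four-legged stool. The seat is 340×272 mm, 31 mm thick, top at z = 415 mm. It stands on four square legs, each 46×46 mm in cross-section, from z = 0 to the seat underside, each flush with a corner of the seat.

The door frame is on top of the table, centred. Four stools sit around the table at the −y, +y, −x, +x sides.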